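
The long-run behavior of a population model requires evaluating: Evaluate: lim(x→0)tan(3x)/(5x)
tan(u) ≈ u for small u:
tan(3x)/(5x) ≈ 3x/(5x) = 3/5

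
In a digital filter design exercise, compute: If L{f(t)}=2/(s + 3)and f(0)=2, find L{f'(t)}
L{f'(t)} = s·F(s) - f(0) = 2s/(s+3)-2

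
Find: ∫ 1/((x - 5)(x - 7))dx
Partial fractions: 1/((x-5)(x-7))=A/(x-5) + B/(x-7)
A=-1/2, B=1/2
∫ [-1/2· 1/(x-5) + 1/2· 1/(x-7)] dx
=(1/2)[ln|x-7| - ln|x-5|] + C

Answer: (1/2)·ln|(x-7)/(x-5)| + C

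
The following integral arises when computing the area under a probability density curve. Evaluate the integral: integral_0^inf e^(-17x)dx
integral_0^inf e^(-17x) dx=[-1/17*e^(-17x)]_0^inf
=0 - (-1/17)=1/17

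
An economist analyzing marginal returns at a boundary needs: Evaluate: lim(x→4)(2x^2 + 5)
Polynomial is continuous, so substitute x=4:
2·4^2+5=37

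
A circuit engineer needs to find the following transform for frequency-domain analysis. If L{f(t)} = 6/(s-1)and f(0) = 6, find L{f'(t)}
L{f'(t)} = s·F(s) - f(0) = 6s/(s-1) - 6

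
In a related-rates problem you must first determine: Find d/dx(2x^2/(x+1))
Quotient rule: (f/g)' = (f'g - fg')/g²
f = 2x^2, f' = 4x
g = x + 1, g' = 1

Answer: (4x·(x + 1) - 2x^2)/(x + 1)²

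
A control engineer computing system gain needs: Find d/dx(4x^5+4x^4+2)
Power rule: d/dx(ax^n)=n·a·x^(n-1)
Term by term: 20·x^4 + 16·x^3

Answer: 20x^4 + 16x^3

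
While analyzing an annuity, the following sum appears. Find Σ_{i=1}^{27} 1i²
=1·n(n + 1)(2n + 1)/6=1·27·28·55/6=6930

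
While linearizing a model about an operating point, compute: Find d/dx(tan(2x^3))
Chain rule: d/dx[tan(u)]=sec²(u)·u' where u=2x^3
u'=6x^2

Answer: 6x^2·sec²(2x^3)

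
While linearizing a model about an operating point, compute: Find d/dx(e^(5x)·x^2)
Product rule: (fg)'=f'g + fg'
f=e^(5x), f'=5·e^(5x)
g=x^2, g'=2x

Answer: 5·e^(5x)·x^2 + 2·e^(5x)·x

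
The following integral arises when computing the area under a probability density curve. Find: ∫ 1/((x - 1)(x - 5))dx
Partial fractions: 1/((x-1)(x-5)) = A/(x-1) + B/(x-5)
A = -1/4, B = 1/4
∫ [-1/4· 1/(x-1) + 1/4· 1/(x-5)] dx
= (1/4)[ln|x-5| - ln|x-1|] + C

Answer: (1/4)·ln|(x-5)/(x-1)| + C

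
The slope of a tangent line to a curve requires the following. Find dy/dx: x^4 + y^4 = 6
Differentiate: 4x^3 + 4y^3·(dy/dx) = 0
dy/dx = -4x^3/(4y^3)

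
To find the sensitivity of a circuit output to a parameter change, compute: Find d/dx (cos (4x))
Chain rule: d/dx[cos(u)] = -sin(u)·u' where u = 4x
u' = 4

Answer: -4·sin(4x)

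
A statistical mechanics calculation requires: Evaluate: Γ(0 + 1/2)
Γ(1/2) = √π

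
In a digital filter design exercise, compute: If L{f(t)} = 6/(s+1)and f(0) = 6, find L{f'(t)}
L{f'(t)} = s·F(s) - f(0) = 6s/(s + 1) - 6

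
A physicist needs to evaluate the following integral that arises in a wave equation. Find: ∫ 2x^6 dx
Using power rule: ∫ 2x^6 dx = 2/7 x^7+C = (2/7)x^7+C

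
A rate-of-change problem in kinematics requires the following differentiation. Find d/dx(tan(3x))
Chain rule: d/dx[tan(u)] = sec²(u)·u' where u = 3x
u' = 3

Answer: 3·sec²(3x)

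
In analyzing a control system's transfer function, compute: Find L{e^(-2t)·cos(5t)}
First shifting: L{e^(at)f(t)}=F(s-a)
L{cos(5t)}=s/(s² + 25)
Shift: (s + 2)/((s + 2)² + 25)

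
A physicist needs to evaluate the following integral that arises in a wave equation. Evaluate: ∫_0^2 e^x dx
Antiderivative: e^x
Evaluate: (e^2 - 1)

Answer: e^2 - 1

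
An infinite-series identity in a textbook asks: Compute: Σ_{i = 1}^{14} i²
Using formula: Σ i^2=n(n+1)(2n+1)/6=14·15·29/6=1015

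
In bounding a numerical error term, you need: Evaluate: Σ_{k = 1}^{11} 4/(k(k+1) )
Partial fractions: 4/(k(k+1)) = 4/k - 4/(k+1)
Telescoping sum: 4(1-1/12) = 4·11/12

Answer: 11/3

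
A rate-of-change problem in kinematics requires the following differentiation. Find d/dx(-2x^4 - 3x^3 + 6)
Power rule: d/dx(ax^n) = n·a·x^(n-1)
Term by term: -8·x^3 - 9·x^2

Answer: -8x^3 - 9x^2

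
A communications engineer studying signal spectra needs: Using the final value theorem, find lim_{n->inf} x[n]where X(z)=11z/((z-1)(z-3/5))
Final value theorem: lim x[n]=lim_{z->1} (z-1) * X(z)
(z-1) * X(z)=11z/(z-3/5)
As z->1: 11/(1 - 3/5)=11/(2/5)=55/2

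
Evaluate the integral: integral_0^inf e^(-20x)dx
integral_0^inf e^(-20x) dx=[-1/20 * e^(-20x)]_0^inf
=0 - (-1/20)=1/20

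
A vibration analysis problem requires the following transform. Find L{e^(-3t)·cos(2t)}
First shifting: L{e^(at)f(t)}=F(s-a)
L{cos(2t)}=s/(s² + 4)
Shift: (s + 3)/((s + 3)² + 4)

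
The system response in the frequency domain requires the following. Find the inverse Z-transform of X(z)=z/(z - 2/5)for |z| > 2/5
Standard pair: z/(z-a) <-> a^n*u[n] for causal signals
With a=2/5: x[n]=(2/5)^n*u[n]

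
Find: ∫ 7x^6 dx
Using power rule: ∫ 7x^6 dx = 7/7 x^7 + C = x^7 + C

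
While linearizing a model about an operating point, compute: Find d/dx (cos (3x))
Chain rule: d/dx[cos(u)]=-sin(u)·u' where u=3x
u'=3

Answer: -3·sin(3x)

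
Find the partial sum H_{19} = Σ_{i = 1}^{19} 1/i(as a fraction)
H_19=1+1/2+1/3+...+1/19
=275295799/77597520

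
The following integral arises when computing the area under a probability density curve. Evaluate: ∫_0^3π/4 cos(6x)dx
Antiderivative: sin(6x)/6
Evaluate at bounds: [sin(6·3π/4)/6] - [sin(6·0)/6]
= ((1) - (0))/6 = 1/6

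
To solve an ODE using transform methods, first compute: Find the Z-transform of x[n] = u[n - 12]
Using the time-shift property: Z{u[n-12]} = z^(-12) * z/(z-1)
= z^(-11)/(z-1)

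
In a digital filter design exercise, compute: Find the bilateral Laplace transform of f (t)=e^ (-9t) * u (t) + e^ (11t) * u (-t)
For e^(-9t) * u(t): L=1/(s + 9), Re(s) > -9
For e^(11t) * u(-t): L=-1/(s-11), Re(s) < 11
Combined: F(s)=1/(s + 9) - 1/(s-11), -9 < Re(s) < 11

Answer: 1/(s + 9) - 1/(s-11), ROC: -9 < Re(s) < 11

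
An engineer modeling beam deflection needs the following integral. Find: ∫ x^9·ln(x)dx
By parts: u=ln(x), dv=x^9 dx
du=1/x dx, v=x^10/10
=x^10·ln(x)/10 - ∫ x^9/10 dx
=x^10·ln(x)/10 - x^10/100+C

Answer: x^10(ln(x)/10-1/100)+C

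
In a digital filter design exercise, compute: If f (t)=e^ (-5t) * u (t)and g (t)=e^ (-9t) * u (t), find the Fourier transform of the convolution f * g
By the convolution theorem: F{f * g}=F(omega) * G(omega)
F(omega)=1/(5+j * omega), G(omega)=1/(9+j * omega)
F{f * g}=1/((5+j * omega)(9+j * omega))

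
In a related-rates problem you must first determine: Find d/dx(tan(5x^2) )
Chain rule: d/dx[tan(u)] = sec²(u)·u' where u = 5x^2
u' = 10x

Answer: 10x·sec²(5x^2)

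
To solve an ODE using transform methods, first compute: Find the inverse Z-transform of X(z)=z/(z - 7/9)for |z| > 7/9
Standard pair: z/(z-a) <-> a^n*u[n] for causal signals
With a = 7/9: x[n] = (7/9)^n*u[n]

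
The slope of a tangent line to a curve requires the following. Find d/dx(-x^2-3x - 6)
Power rule: d/dx(ax^n) = n·a·x^(n-1)
Term by term: -2·x - 3

Answer: -2x - 3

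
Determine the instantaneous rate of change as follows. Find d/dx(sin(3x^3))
Chain rule: d/dx[sin(u)]=cos(u)·u' where u=3x^3
u'=9x^2

Answer: 9x^2·cos(3x^3)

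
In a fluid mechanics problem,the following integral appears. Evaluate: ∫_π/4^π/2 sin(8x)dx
Antiderivative: -cos(8x)/8
Evaluate at bounds: [-cos(8·π/2)/8] - [-cos(8·π/4)/8]
= (-(1)+(1))/8 = 0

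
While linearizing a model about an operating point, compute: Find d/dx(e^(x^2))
Chain rule: d/dx[e^u]=e^u · u' where u=x^2
u'=2x

Answer: 2x·e^(x^2)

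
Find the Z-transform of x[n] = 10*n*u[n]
Z{n*u[n]}=z/(z-1)^2
By linearity: Z{10*n*u[n]}=10z/(z-1)^2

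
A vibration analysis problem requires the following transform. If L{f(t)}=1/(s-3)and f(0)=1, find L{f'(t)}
L{f'(t)}=s·F(s) - f(0)=s/(s-3) - 1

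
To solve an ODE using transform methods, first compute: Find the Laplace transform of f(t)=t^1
L{t^n} = n!/s^(n + 1)
L{t^1} = 1!/s^2 = 1/s^2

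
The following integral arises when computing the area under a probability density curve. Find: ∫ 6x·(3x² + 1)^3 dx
Let u=3x² + 1, du=6x dx
∫ u^3 du=u^4/4 + C

Answer: (3x² + 1)^4/4 + C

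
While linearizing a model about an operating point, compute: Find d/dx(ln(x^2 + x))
Chain rule: d/dx[ln(u)]=u'/u where u=x^2+x
u'=2x+1

Answer: (2x+1)/(x^2+x)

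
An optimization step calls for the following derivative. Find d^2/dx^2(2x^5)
Apply power rule 2 times:
d^1: 10x^4
d^2: 40x^3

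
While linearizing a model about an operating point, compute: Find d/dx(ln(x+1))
Chain rule: d/dx[ln(u)] = u'/u where u = x + 1
u' = 1

Answer: (1)/(x + 1)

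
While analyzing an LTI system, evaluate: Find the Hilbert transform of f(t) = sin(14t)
The Hilbert transform shifts each frequency component by -pi/2.
H{sin(wt)}=-cos(wt)
With w=14: H{sin(14t)}=-cos(14t)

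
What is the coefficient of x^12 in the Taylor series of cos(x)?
cos(x)=Σ (-1)^k x^(2k)/(2k)!
For x^12: (-1)^6/12!=1/479001600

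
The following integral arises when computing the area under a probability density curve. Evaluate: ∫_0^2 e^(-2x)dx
Antiderivative: (1/(-2))e^(-2x)
Evaluate: (1/(-2))(e^-4-1)

Answer: (e^-4-1)/(-2)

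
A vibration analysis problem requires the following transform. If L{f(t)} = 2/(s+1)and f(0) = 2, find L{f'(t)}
L{f'(t)}=s·F(s) - f(0)=2s/(s+1)-2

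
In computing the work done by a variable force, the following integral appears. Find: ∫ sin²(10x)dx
Using identity sin²(u) = (1 - cos(2u))/2:
∫ (1 - cos(20x))/2 dx = x/2 - sin(20x)/40 + C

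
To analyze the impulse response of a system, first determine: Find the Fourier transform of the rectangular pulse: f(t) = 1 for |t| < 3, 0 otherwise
F(omega)=integral from -3 to 3 of e^(-j*omega*t) dt
=2*sin(3*omega)/omega=6*sinc(3*omega/pi)

Answer: 2*sin(3*omega)/omega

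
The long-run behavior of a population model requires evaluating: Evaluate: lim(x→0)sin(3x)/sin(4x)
sin(u) ≈ u for small u:
sin(3x)/sin(4x) ≈ 3x/(4x)=3/4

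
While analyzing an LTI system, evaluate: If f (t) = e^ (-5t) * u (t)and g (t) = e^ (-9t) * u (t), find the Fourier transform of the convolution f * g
By the convolution theorem: F{f*g}=F(omega)*G(omega)
F(omega)=1/(5 + j*omega), G(omega)=1/(9 + j*omega)
F{f*g}=1/((5 + j*omega)(9 + j*omega))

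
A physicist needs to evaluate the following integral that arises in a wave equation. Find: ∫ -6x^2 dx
Using power rule: ∫ -6x^2 dx = -6/3 x^3 + C = -2x^3 + C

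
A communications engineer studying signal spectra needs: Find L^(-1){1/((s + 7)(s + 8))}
Partial fractions: 1/((s + 7)(s + 8)) = A/(s + 7) + B/(s + 8)
Cover-up: A = 1/(s + 8)|_{s = -7} = 1; B = 1/(s + 7)|_{s = -8} = -1
L^(-1) = e^(-7t) - e^(-8t)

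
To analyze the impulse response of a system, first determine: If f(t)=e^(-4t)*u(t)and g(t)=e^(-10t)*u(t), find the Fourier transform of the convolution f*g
By the convolution theorem: F{f*g} = F(omega)*G(omega)
F(omega) = 1/(4 + j*omega), G(omega) = 1/(10 + j*omega)
F{f*g} = 1/((4 + j*omega)(10 + j*omega))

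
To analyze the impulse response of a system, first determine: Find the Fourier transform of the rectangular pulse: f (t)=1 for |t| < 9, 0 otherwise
F(omega) = integral from -9 to 9 of e^(-j*omega*t) dt
= 2*sin(9*omega)/omega = 18*sinc(9*omega/pi)

Answer: 2*sin(9*omega)/omega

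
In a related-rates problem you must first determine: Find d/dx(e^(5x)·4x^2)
Product rule: (fg)'=f'g + fg'
f=e^(5x), f'=5·e^(5x)
g=4x^2, g'=8x

Answer: 20·e^(5x)·x^2 + 8·e^(5x)·x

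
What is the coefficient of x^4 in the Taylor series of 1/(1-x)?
1/(1-x) = Σ x^n for |x|<1
All coefficients are 1

Answer: 1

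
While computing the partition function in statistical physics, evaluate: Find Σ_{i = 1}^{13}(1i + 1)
=1·Σ i+1·13=1·91+13=104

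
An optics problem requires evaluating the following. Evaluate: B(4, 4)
B(x,y) = Γ(x)Γ(y)/Γ(x+y) = (x-1)!(y-1)!/(x+y-1)!
B(4,4) = 3!·3!/7! = 1/140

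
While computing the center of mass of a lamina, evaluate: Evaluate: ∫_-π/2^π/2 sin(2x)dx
Antiderivative: -cos(2x)/2
Evaluate at bounds: [-cos(2·π/2)/2] - [-cos(2·-π/2)/2]
=(-(-1)+(-1))/2=0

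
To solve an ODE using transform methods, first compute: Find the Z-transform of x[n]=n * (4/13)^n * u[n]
Using the property Z{n * a^n * u[n]} = az/(z-a)^2
With a = 4/13: X(z) = (4/13)z/(z - 4/13)^2, |z| > 4/13

Answer: (4/13)z/(z - 4/13)^2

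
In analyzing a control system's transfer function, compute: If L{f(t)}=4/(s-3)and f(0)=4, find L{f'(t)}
L{f'(t)}=s·F(s) - f(0)=4s/(s-3) - 4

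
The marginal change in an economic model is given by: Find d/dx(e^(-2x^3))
Chain rule: d/dx[e^u]=e^u · u' where u=-2x^3
u'=-6x^2

Answer: -6x^2·e^(-2x^3)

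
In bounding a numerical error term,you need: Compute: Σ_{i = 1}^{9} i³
Using formula: Σ i^3 = [n(n+1)/2]² = [9·10/2]² = 2025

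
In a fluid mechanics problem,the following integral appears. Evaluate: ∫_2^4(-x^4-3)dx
Step 1: Find antiderivative F(x) = (-1/5)x^5 - 3x
Step 2: F(4) - F(2) = -1084/5 - (-62/5) = -1022/5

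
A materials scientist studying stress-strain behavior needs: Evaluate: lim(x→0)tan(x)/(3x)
tan(u) ≈ u for small u:
tan(x)/(3x) ≈ x/(3x) = 1/3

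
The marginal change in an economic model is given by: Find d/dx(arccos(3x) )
d/dx[arccos(u)]=-u'/√(1-u²), u=3x, u'=3

Answer: -3/√(1-9x²)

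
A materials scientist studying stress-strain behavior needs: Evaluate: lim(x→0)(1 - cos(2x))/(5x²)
Using 1-cos(u) ≈ u²/2 for small u:
(1-cos(2x)) ≈ (2x)²/2 = 4x²/2
So limit = 4/(2·5) = 2/5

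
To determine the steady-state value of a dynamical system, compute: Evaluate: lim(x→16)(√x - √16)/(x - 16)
Multiply by conjugate (√x + √16)/(√x + √16):
= (x - 16)/((x - 16)(√x + √16)) = 1/(√x + √16)
As x → 16: 1/(2√16)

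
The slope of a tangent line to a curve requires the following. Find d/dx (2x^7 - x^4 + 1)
Power rule: d/dx(ax^n) = n·a·x^(n-1)
Term by term: 14·x^6 - 4·x^3

Answer: 14x^6 - 4x^3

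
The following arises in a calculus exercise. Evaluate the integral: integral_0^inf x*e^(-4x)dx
This is a Gamma integral. Substitute u=4x (du=4 dx):
integral_0^inf x * e^(-4x) dx=(1/4^2) integral_0^inf u^1 * e^(-u) du
=Gamma(2)/4^2=1!/4^2=1/16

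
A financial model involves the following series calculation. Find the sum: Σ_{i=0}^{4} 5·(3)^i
Geometric series: S = a(1 - r^n)/(1 - r)
a = 5, r = 3, n = 5
S = 5(1-243)/-2 = 605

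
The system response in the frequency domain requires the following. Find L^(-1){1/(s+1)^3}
L^(-1){1/(s-a)^n}=t^(n-1)·e^(at)/(n-1)!
Here a=-1, n=3: t^2·e^(-t)/2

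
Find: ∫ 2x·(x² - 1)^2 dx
Let u=x² - 1, du=2x dx
∫ u^2 du=u^3/3+C

Answer: (x² - 1)^3/3+C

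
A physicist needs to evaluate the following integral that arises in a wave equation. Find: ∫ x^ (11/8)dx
Power rule: ∫ x^(11/8) dx=x^(19/8)/(19/8) + C

Answer: (8/19)·x^(19/8) + C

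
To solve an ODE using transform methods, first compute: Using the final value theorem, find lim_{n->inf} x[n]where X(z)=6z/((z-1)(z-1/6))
Final value theorem: lim x[n] = lim_{z->1} (z-1) * X(z)
(z-1) * X(z) = 6z/(z-1/6)
As z->1: 6/(1 - 1/6) = 6/(5/6) = 36/5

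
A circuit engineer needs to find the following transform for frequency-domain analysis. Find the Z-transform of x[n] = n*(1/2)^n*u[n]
Using the property Z{n * a^n * u[n]}=az/(z-a)^2
With a=1/2: X(z)=(1/2)z/(z - 1/2)^2, |z| > 1/2

Answer: (1/2)z/(z - 1/2)^2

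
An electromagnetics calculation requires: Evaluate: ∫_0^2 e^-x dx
Antiderivative: -e^-x
Evaluate: -(e^-2 - 1)

Answer: (e^-2 - 1)/(-1)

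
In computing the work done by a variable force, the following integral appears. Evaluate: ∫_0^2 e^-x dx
Antiderivative: -e^-x
Evaluate: -(e^-2 - 1)

Answer: (e^-2 - 1)/(-1)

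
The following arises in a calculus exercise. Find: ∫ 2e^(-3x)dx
Since d/dx[e^(-3x)] = -3e^(-3x), we get -2/3 e^(-3x)+C

Answer: (-2/3)e^(-3x)+C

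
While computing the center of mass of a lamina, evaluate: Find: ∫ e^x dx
Since d/dx[e^x]=+e^x, we get 1e^x+C

Answer: e^x+C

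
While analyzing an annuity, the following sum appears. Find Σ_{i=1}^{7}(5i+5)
= 5·Σ i+5·7 = 5·28+35 = 175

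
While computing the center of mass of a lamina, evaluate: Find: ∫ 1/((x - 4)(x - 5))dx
Partial fractions: 1/((x-4)(x-5)) = A/(x-4)+B/(x-5)
A = -1, B = 1
∫ [-1· 1/(x-4)+1· 1/(x-5)] dx
= (1)[ln|x-5| - ln|x-4|]+C

Answer: ln|(x-5)/(x-4)|+C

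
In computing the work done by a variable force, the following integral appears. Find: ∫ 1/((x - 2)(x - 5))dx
Partial fractions: 1/((x-2)(x-5))=A/(x-2)+B/(x-5)
A=-1/3, B=1/3
∫ [-1/3· 1/(x-2)+1/3· 1/(x-5)] dx
=(1/3)[ln|x-5| - ln|x-2|]+C

Answer: (1/3)·ln|(x-5)/(x-2)|+C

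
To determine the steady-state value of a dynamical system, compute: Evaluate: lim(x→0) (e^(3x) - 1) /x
L'Hôpital (0/0): lim 3e^(3x)/1=3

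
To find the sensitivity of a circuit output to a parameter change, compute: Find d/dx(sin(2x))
Chain rule: d/dx[sin(u)] = cos(u)·u' where u = 2x
u' = 2

Answer: 2·cos(2x)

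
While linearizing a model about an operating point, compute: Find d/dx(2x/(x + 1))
Quotient rule: (f/g)'=(f'g - fg')/g²
f=2x, f'=2
g=x + 1, g'=1

Answer: (2·(x + 1) - 2x)/(x + 1)²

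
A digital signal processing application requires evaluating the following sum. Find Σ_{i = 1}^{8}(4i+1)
=4·Σ i + 1·8=4·36 + 8=152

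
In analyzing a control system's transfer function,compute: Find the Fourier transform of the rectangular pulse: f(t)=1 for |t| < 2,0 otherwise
F(omega)=integral from -2 to 2 of e^(-j*omega*t) dt
=2*sin(2*omega)/omega=4*sinc(2*omega/pi)

Answer: 2*sin(2*omega)/omega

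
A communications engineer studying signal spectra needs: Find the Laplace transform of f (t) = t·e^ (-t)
L{t·e^(at)} = 1/(s-a)²
L{t·e^(-t)} = 1/(s+1)²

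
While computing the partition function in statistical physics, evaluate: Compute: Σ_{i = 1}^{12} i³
Using formula: Σ i^3=[n(n + 1)/2]²=[12·13/2]²=6084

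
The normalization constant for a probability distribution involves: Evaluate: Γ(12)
Γ(n)=(n-1)! for positive integers
Γ(12)=11!=39916800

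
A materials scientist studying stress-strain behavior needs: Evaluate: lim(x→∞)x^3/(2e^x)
Apply L'Hôpital 3 times (∞/∞ each time):
Eventually get 3!/(2e^x) → 0

Answer: 0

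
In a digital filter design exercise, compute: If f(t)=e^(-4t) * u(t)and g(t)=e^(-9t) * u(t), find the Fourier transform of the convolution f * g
By the convolution theorem: F{f * g}=F(omega) * G(omega)
F(omega)=1/(4 + j * omega), G(omega)=1/(9 + j * omega)
F{f * g}=1/((4 + j * omega)(9 + j * omega))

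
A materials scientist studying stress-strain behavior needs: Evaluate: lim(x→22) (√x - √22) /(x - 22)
Multiply by conjugate (√x + √22)/(√x + √22):
= (x - 22)/((x - 22)(√x + √22)) = 1/(√x + √22)
As x → 22: 1/(2√22)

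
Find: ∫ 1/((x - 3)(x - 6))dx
Partial fractions: 1/((x-3)(x-6))=A/(x-3)+B/(x-6)
A=-1/3, B=1/3
∫ [-1/3· 1/(x-3)+1/3· 1/(x-6)] dx
=(1/3)[ln|x-6| - ln|x-3|]+C

Answer: (1/3)·ln|(x-6)/(x-3)|+C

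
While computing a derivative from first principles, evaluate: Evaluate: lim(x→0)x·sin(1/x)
Squeeze theorem: -|x| ≤ x·sin(1/x) ≤ |x|
Since x → 0 as x → 0, by squeeze theorem the limit is 0

Answer: 0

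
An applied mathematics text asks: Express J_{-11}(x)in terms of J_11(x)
For integer n: J_{-n}(x)=(-1)^n J_n(x)
With n=11: J_{-11}(x)=(-1)^11 J_11(x)=-J_11(x)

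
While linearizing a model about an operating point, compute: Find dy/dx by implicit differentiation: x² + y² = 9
Differentiate both sides: 2x+2y·(dy/dx)=0
Solve: dy/dx=-2x/(2y)=-x/y

Answer: dy/dx=-x/y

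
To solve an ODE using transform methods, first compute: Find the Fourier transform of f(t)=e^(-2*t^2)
The Fourier transform of a Gaussian e^(-a * t^2) is sqrt(pi/a) * e^(-omega^2/(4a)).
With a=2: F(omega)=sqrt(pi/2) * e^(-omega^2/8)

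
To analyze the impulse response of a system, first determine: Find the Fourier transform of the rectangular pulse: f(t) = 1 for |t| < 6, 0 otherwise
F(omega) = integral from -6 to 6 of e^(-j*omega*t) dt
= 2*sin(6*omega)/omega = 12*sinc(6*omega/pi)

Answer: 2*sin(6*omega)/omega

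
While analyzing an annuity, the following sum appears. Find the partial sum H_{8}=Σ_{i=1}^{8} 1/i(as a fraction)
H_8 = 1+1/2+1/3+...+1/8
= 761/280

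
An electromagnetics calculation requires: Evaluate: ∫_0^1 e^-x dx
Antiderivative: -e^-x
Evaluate: -(e^-1 - 1)

Answer: (e^-1 - 1)/(-1)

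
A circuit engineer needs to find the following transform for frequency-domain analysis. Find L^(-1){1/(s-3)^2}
L^(-1){1/(s-a)^n}=t^(n-1)·e^(at)/(n-1)!
Here a=3, n=2: t^1·e^(3t)/1

Answer: t·e^(3t)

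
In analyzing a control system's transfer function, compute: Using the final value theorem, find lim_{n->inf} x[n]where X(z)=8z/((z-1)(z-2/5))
Final value theorem: lim x[n]=lim_{z->1} (z-1)*X(z)
(z-1)*X(z)=8z/(z-2/5)
As z->1: 8/(1-2/5)=8/(3/5)=40/3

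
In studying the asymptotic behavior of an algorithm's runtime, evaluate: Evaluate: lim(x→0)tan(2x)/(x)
tan(u) ≈ u for small u:
tan(2x)/(x) ≈ 2x/(x) = 2/1

Answer: 2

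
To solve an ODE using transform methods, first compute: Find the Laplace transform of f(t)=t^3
L{t^n}=n!/s^(n+1)
L{t^3}=3!/s^4=6/s^4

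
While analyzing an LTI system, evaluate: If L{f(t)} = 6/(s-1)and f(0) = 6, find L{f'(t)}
L{f'(t)} = s·F(s) - f(0) = 6s/(s-1)-6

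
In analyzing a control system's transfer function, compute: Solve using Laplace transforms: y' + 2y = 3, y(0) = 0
Take L of both sides: sY(s) - 0 + 2Y(s) = 3/s
Y(s)(s + 2) = 3/s + 0
Y(s) = 3/(s(s + 2)) + 0/(s + 2)
Partial fractions: 3/(s(s + 2)) = (3/2)/s - (3/2)/(s + 2)
So Y(s) = (3/2)/s - (3/2)/(s + 2)
Inverse transform (L^(-1){1/s} = 1, L^(-1){1/(s + 2)} = e^(-2t)):

Answer: y(t) = 3/2 - (3/2)·e^(-2t)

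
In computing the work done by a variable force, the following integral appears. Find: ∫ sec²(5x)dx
Since d/dx[tan(5x)] = 5sec²(5x), integral = tan(5x)/5+C

Answer: (1/5)tan(5x)+C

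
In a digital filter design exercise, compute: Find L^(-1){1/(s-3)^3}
L^(-1){1/(s-a)^n}=t^(n-1)·e^(at)/(n-1)!
Here a=3, n=3: t^2·e^(3t)/2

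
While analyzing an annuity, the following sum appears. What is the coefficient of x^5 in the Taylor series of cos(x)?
cos(x) has only even powers. Coefficient of x^5=0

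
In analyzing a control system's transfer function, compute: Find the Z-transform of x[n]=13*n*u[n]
Z{n * u[n]} = z/(z-1)^2
By linearity: Z{13 * n * u[n]} = 13z/(z-1)^2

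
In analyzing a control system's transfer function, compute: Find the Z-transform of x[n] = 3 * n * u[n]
Z{n*u[n]}=z/(z-1)^2
By linearity: Z{3*n*u[n]}=3z/(z-1)^2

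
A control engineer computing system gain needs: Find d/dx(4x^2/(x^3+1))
Quotient rule: (f/g)' = (f'g - fg')/g²
f = 4x^2, f' = 8x
g = x^3+1, g' = 3x^2

Answer: (8x·(x^3+1)-12x^4)/(x^3+1)²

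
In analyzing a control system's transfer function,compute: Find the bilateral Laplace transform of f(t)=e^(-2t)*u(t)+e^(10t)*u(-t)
For e^(-2t)*u(t): L=1/(s + 2), Re(s) > -2
For e^(10t)*u(-t): L=-1/(s-10), Re(s) < 10
Combined: F(s)=1/(s + 2) - 1/(s-10), -2 < Re(s) < 10

Answer: 1/(s + 2) - 1/(s-10), ROC: -2 < Re(s) < 10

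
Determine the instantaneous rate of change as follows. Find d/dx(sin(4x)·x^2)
Product rule: (fg)'=f'g + fg'
f=sin(4x), f'=4·cos(4x)
g=x^2, g'=2x

Answer: 4·cos(4x)·x^2 + 2·sin(4x)·x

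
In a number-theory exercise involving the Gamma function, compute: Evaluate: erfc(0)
erfc(x) = 1 - erf(x); erfc(0) = 1 - erf(0) = 1 - 0 = 1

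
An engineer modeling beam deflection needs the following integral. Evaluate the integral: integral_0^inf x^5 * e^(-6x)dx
This is a Gamma integral. Substitute u = 6x (du = 6 dx):
integral_0^inf x^5*e^(-6x) dx = (1/6^6) integral_0^inf u^5*e^(-u) du
= Gamma(6)/6^6 = 5!/6^6 = 120/46656

Answer: 5/1944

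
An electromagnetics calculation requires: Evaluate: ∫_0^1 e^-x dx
Antiderivative: -e^-x
Evaluate: -(e^-1 - 1)

Answer: (e^-1 - 1)/(-1)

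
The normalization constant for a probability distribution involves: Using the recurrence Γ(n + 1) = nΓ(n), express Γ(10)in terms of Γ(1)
Γ(10)=9Γ(9)=9·8Γ(8)=...=9!·Γ(1)=362880·Γ(1)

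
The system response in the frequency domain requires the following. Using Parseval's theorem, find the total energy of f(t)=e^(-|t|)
Parseval's theorem: E=integral |f(t)|^2 dt=(1/2pi) integral |F(omega)|^2 domega
E=integral_{-inf}^{inf} e^(-2|t|) dt=2 * integral_0^inf e^(-2t) dt=2/(2 * 1)=1/1

Answer: 1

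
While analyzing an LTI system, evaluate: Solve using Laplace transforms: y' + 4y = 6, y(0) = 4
Take L of both sides: sY(s) - 4 + 4Y(s)=6/s
Y(s)(s + 4)=6/s + 4
Y(s)=6/(s(s + 4)) + 4/(s + 4)
Partial fractions: 6/(s(s + 4))=(3/2)/s - (3/2)/(s + 4)
So Y(s)=(3/2)/s + (5/2)/(s + 4)
Inverse transform (L^(-1){1/s}=1, L^(-1){1/(s + 4)}=e^(-4t)):

Answer: y(t)=3/2 + (5/2)·e^(-4t)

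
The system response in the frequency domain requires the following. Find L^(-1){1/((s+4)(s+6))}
Partial fractions: 1/((s + 4)(s + 6)) = A/(s + 4) + B/(s + 6)
Cover-up: A = 1/(s + 6)|_{s = -4} = 1/2; B = 1/(s + 4)|_{s = -6} = -1/2
L^(-1) = (1/2)e^(-4t) - (1/2)e^(-6t)

Answer: (1/2)(e^(-4t) - e^(-6t))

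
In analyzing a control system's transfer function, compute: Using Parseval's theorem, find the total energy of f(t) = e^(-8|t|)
Parseval's theorem: E=integral |f(t)|^2 dt=(1/2pi) integral |F(omega)|^2 domega
E=integral_{-inf}^{inf} e^(-16|t|) dt=2*integral_0^inf e^(-16t) dt=2/(2*8)=1/8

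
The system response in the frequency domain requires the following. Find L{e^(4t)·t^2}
First shifting: L{e^(at)f(t)} = F(s-a)
L{t^2} = 2/s^3
Shift s → s-4: 2/(s-4)^3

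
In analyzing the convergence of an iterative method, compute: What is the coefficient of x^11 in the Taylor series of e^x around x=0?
Taylor series of e^x=Σ x^n/n!
Coefficient of x^11=1/11!=1/39916800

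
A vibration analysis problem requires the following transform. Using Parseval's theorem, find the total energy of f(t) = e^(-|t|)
Parseval's theorem: E=integral |f(t)|^2 dt=(1/2pi) integral |F(omega)|^2 domega
E=integral_{-inf}^{inf} e^(-2|t|) dt=2*integral_0^inf e^(-2t) dt=2/(2*1)=1/1

Answer: 1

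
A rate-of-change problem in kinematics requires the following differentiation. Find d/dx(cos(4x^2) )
Chain rule: d/dx[cos(u)]=-sin(u)·u' where u=4x^2
u'=8x

Answer: -8x·sin(4x^2)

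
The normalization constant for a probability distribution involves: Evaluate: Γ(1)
Γ(n)=(n-1)! for positive integers
Γ(1)=0!=1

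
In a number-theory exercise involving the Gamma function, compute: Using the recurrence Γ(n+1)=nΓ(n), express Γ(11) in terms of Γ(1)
Γ(11) = 10Γ(10) = 10·9Γ(9) = ... = 10!·Γ(1) = 3628800·Γ(1)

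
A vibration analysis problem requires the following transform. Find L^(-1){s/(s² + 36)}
L^(-1){s/(s²+w²)} = cos(wt)
Here w = 6

Answer: cos(6t)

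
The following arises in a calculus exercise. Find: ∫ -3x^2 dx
Using power rule: ∫ -3x^2 dx = -3/3 x^3+C = -x^3+C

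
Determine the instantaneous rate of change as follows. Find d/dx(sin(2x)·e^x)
Product rule: (fg)' = f'g + fg'
f = sin(2x), f' = 2·cos(2x)
g = e^x, g' = e^x

Answer: 2·cos(2x)·e^x + sin(2x)·e^x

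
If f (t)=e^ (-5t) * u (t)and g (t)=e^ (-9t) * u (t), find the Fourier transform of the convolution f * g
By the convolution theorem: F{f*g} = F(omega)*G(omega)
F(omega) = 1/(5+j*omega), G(omega) = 1/(9+j*omega)
F{f*g} = 1/((5+j*omega)(9+j*omega))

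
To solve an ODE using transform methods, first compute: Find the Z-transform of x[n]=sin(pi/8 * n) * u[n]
Z{sin(w0 * n) * u[n]} = z * sin(w0)/(z^2 - 2z * cos(w0) + 1)
With w0 = pi/8: X(z) = z * sin(pi/8)/(z^2 - 2z * cos(pi/8) + 1)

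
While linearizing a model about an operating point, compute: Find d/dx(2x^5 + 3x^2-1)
Power rule: d/dx(ax^n)=n·a·x^(n-1)
Term by term: 10·x^4 + 6·x

Answer: 10x^4 + 6x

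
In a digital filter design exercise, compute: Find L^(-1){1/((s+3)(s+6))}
Partial fractions: 1/((s + 3)(s + 6)) = A/(s + 3) + B/(s + 6)
Cover-up: A = 1/(s + 6)|_{s = -3} = 1/3; B = 1/(s + 3)|_{s = -6} = -1/3
L^(-1) = (1/3)e^(-3t) - (1/3)e^(-6t)

Answer: (1/3)(e^(-3t) - e^(-6t))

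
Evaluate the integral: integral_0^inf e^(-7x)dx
integral_0^inf e^(-7x) dx=[-1/7*e^(-7x)]_0^inf
=0 - (-1/7)=1/7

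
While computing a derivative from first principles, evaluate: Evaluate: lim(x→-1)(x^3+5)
Polynomial is continuous, so substitute x=-1:
1·(-1)^3 + 5=4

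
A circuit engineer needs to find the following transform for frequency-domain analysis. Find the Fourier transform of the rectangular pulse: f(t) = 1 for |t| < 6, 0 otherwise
F(omega)=integral from -6 to 6 of e^(-j * omega * t) dt
=2 * sin(6 * omega)/omega=12 * sinc(6 * omega/pi)

Answer: 2 * sin(6 * omega)/omega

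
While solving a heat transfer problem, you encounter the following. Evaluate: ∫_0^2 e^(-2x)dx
Antiderivative: (1/(-2))e^(-2x)
Evaluate: (1/(-2))(e^-4 - 1)

Answer: (e^-4 - 1)/(-2)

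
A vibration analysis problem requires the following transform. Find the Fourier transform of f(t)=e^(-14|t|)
Using the standard pair: F{e^(-a|t|)}=2a/(a^2+omega^2)
With a=14: F(omega)=28/(196+omega^2)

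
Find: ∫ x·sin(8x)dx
By parts: u=x, dv=sin(8x) dx
du=dx, v=-cos(8x)/8
=-x·cos(8x)/8+sin(8x)/8²+C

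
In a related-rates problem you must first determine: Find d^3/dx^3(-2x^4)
Apply power rule 3 times:
d^1: -8x^3
d^2: -24x^2
d^3: -48x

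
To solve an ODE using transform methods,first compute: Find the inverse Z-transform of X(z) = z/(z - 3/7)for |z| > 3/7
Standard pair: z/(z-a) <-> a^n*u[n] for causal signals
With a = 3/7: x[n] = (3/7)^n*u[n]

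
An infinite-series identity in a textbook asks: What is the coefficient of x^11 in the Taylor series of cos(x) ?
cos(x) has only even powers. Coefficient of x^11 = 0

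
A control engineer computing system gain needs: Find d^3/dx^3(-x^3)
Apply power rule 3 times:
d^1: -3x^2
d^2: -6x
d^3: -6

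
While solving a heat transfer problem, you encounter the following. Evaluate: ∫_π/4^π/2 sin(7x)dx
Antiderivative: -cos(7x)/7
Evaluate at bounds: [-cos(7·π/2)/7] - [-cos(7·π/4)/7]
= (-(0)+(√2/2))/7 = √2/14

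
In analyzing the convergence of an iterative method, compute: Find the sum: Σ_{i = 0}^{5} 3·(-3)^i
Geometric series: S = a(1 - r^n)/(1 - r)
a = 3, r = -3, n = 6
S = 3(1 - 729)/4 = -546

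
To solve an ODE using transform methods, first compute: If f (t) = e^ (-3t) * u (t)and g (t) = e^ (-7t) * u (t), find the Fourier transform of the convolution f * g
By the convolution theorem: F{f*g} = F(omega)*G(omega)
F(omega) = 1/(3 + j*omega), G(omega) = 1/(7 + j*omega)
F{f*g} = 1/((3 + j*omega)(7 + j*omega))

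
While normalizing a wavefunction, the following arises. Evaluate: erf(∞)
erf(∞)=1 (the error function converges to 1)

Answer: 1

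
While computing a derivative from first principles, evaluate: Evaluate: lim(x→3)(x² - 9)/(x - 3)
Factor: (x² - 9) = (x-3)(x + 3)
Cancel (x-3): lim(x→3) (x + 3) = 6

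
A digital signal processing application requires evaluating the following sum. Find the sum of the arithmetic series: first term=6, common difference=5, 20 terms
Last term: a_n = 6 + (20 - 1)·5 = 101
Sum = n(a_1 + a_n)/2 = 20(6 + 101)/2 = 1070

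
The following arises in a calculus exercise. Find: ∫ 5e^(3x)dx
Since d/dx[e^(3x)]=3e^(3x), we get 5/3 e^(3x) + C

Answer: (5/3)e^(3x) + C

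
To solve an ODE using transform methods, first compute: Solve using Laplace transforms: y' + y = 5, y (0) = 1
Take L of both sides: sY(s)-1+Y(s)=5/s
Y(s)(s+1)=5/s+1
Y(s)=5/(s(s+1))+1/(s+1)
Partial fractions: 5/(s(s+1))=5/s - 5/(s+1)
So Y(s)=5/s - 4/(s+1)
Inverse transform (L^(-1){1/s}=1, L^(-1){1/(s+1)}=e^(-t)):

Answer: y(t)=5-4·e^(-t)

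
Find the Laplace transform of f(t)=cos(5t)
L{cos(wt)}=s/(s² + w²)
L{cos(5t)}=s/(s² + 25)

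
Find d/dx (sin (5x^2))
Chain rule: d/dx[sin(u)] = cos(u)·u' where u = 5x^2
u' = 10x

Answer: 10x·cos(5x^2)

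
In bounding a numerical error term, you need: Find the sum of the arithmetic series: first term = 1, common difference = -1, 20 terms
Last term: a_n=1 + (20 - 1)·-1=-18
Sum=n(a_1 + a_n)/2=20(1 + (-18))/2=-170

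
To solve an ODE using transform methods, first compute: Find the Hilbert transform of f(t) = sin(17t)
The Hilbert transform shifts each frequency component by -pi/2.
H{sin(wt)}=-cos(wt)
With w=17: H{sin(17t)}=-cos(17t)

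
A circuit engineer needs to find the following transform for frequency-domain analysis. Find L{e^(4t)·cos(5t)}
First shifting: L{e^(at)f(t)} = F(s-a)
L{cos(5t)} = s/(s² + 25)
Shift: (s-4)/((s-4)² + 25)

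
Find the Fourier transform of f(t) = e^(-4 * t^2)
The Fourier transform of a Gaussian e^(-a * t^2) is sqrt(pi/a) * e^(-omega^2/(4a)).
With a = 4: F(omega) = sqrt(pi)/2 * e^(-omega^2/16)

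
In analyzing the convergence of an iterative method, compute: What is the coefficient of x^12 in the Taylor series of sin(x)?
sin(x) has only odd powers. Coefficient of x^12 = 0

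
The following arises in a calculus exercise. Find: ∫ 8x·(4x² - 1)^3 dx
Let u=4x² - 1, du=8x dx
∫ u^3 du=u^4/4+C

Answer: (4x² - 1)^4/4+C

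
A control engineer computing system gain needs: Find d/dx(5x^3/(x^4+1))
Quotient rule: (f/g)'=(f'g - fg')/g²
f=5x^3, f'=15x^2
g=x^4 + 1, g'=4x^3

Answer: (15x^2·(x^4 + 1) - 20x^6)/(x^4 + 1)²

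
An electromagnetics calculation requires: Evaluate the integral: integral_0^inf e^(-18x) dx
integral_0^inf e^(-18x) dx = [-1/18 * e^(-18x)]_0^inf
= 0 - (-1/18) = 1/18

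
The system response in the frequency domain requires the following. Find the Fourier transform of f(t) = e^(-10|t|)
Using the standard pair: F{e^(-a|t|)}=2a/(a^2 + omega^2)
With a=10: F(omega)=20/(100 + omega^2)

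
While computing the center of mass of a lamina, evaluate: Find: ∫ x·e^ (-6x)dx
Integration by parts: u = x, dv = e^(-6x) dx
du = dx, v = e^(-6x)/(-6)
= x·e^(-6x)/(-6) - ∫ e^(-6x)/(-6) dx
= x·e^(-6x)/(-6) - e^(-6x)/36 + C

Answer: e^(-6x)(x/(-6) - 1/36) + C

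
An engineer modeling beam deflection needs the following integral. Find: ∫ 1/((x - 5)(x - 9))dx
Partial fractions: 1/((x-5)(x-9)) = A/(x-5)+B/(x-9)
A = -1/4, B = 1/4
∫ [-1/4· 1/(x-5)+1/4· 1/(x-9)] dx
= (1/4)[ln|x-9| - ln|x-5|]+C

Answer: (1/4)·ln|(x-9)/(x-5)|+C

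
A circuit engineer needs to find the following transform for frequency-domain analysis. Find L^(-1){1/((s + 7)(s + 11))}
Partial fractions: 1/((s+7)(s+11)) = A/(s+7)+B/(s+11)
Cover-up: A = 1/(s+11)|_{s = -7} = 1/4; B = 1/(s+7)|_{s = -11} = -1/4
L^(-1) = (1/4)e^(-7t) - (1/4)e^(-11t)

Answer: (1/4)(e^(-7t) - e^(-11t))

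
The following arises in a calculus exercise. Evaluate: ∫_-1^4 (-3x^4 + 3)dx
Step 1: Find antiderivative F(x)=(-3/5)x^5+3x
Step 2: F(4) - F(-1)=-3012/5 - (-12/5)=-600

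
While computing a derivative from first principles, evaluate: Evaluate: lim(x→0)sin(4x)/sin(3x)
sin(u) ≈ u for small u:
sin(4x)/sin(3x) ≈ 4x/(3x) = 4/3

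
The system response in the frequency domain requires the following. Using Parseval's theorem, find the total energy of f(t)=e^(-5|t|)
Parseval's theorem: E=integral |f(t)|^2 dt=(1/2pi) integral |F(omega)|^2 domega
E=integral_{-inf}^{inf} e^(-10|t|) dt=2 * integral_0^inf e^(-10t) dt=2/(2 * 5)=1/5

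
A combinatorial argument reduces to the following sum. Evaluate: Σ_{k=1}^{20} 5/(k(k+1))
Partial fractions: 5/(k(k+1)) = 5/k - 5/(k+1)
Telescoping sum: 5(1-1/21) = 5·20/21

Answer: 100/21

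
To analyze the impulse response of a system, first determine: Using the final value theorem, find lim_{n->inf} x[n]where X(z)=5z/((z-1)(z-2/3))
Final value theorem: lim x[n]=lim_{z->1} (z-1) * X(z)
(z-1) * X(z)=5z/(z-2/3)
As z->1: 5/(1-2/3)=5/(1/3)=15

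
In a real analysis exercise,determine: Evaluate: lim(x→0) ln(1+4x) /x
L'Hôpital (0/0): lim 4/(1+4x) / 1=4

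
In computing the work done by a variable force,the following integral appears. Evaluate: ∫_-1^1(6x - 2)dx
Step 1: Find antiderivative F(x) = 3x^2 - 2x
Step 2: F(1) - F(-1) = 1 - (5) = -4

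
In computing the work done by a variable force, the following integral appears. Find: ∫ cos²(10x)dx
Using identity cos²(u)=(1 + cos(2u))/2:
∫ (1 + cos(20x))/2 dx=x/2 + sin(20x)/40 + C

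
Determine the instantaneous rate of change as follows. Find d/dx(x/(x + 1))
Quotient rule: (f/g)' = (f'g - fg')/g²
f = x, f' = 1
g = x + 1, g' = 1

Answer: (1·(x + 1) - x)/(x + 1)²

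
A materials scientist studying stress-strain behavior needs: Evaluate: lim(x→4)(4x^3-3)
Polynomial is continuous, so substitute x=4:
4·4^3 - 3=253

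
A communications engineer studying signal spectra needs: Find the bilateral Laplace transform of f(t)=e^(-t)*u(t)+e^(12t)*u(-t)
For e^(-t) * u(t): L=1/(s+1), Re(s) > -1
For e^(12t) * u(-t): L=-1/(s-12), Re(s) < 12
Combined: F(s)=1/(s+1)-1/(s-12), -1 < Re(s) < 12

Answer: 1/(s+1)-1/(s-12), ROC: -1 < Re(s) < 12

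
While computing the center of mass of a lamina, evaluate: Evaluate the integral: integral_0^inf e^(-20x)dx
integral_0^inf e^(-20x) dx=[-1/20*e^(-20x)]_0^inf
=0 - (-1/20)=1/20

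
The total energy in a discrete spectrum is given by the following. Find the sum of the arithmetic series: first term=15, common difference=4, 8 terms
Last term: a_n = 15 + (8 - 1)·4 = 43
Sum = n(a_1 + a_n)/2 = 8(15 + 43)/2 = 232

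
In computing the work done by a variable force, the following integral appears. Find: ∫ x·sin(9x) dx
By parts: u = x, dv = sin(9x) dx
du = dx, v = -cos(9x)/9
= -x·cos(9x)/9 + sin(9x)/9² + C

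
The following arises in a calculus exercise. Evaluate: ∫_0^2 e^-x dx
Antiderivative: -e^-x
Evaluate: -(e^-2 - 1)

Answer: (e^-2 - 1)/(-1)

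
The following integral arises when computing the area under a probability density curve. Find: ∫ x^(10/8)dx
Power rule: ∫ x^(5/4) dx=x^(9/4)/(9/4) + C

Answer: (4/9)·x^(9/4) + C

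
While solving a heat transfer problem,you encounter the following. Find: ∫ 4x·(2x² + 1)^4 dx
Let u=2x²+1, du=4x dx
∫ u^4 du=u^5/5+C

Answer: (2x²+1)^5/5+C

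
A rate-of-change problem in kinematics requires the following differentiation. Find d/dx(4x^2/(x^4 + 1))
Quotient rule: (f/g)'=(f'g - fg')/g²
f=4x^2, f'=8x
g=x^4+1, g'=4x^3

Answer: (8x·(x^4+1)-16x^5)/(x^4+1)²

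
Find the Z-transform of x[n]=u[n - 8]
Using the time-shift property: Z{u[n-8]}=z^(-8)*z/(z-1)
=z^(-7)/(z-1)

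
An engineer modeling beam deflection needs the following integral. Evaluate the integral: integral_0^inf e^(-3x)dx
integral_0^inf e^(-3x) dx = [-1/3 * e^(-3x)]_0^inf
= 0 - (-1/3) = 1/3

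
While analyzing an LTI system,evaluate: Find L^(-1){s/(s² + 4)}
L^(-1){s/(s²+w²)} = cos(wt)
Here w = 2

Answer: cos(2t)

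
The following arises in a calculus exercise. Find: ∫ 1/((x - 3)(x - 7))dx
Partial fractions: 1/((x-3)(x-7)) = A/(x-3)+B/(x-7)
A = -1/4, B = 1/4
∫ [-1/4· 1/(x-3)+1/4· 1/(x-7)] dx
= (1/4)[ln|x-7| - ln|x-3|]+C

Answer: (1/4)·ln|(x-7)/(x-3)|+C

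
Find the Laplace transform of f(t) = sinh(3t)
L{sinh(at)}=a/(s²-a²)
L{sinh(3t)}=3/(s²-9)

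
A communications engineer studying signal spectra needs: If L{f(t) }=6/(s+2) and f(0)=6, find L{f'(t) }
L{f'(t)} = s·F(s) - f(0) = 6s/(s + 2) - 6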